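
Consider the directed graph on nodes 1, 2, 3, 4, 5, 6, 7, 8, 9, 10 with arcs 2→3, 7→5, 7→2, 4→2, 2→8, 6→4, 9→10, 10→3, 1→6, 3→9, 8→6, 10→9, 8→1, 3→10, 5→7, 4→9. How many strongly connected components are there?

3

{1, 2, 4, 6, 8} are all mutually reachable — one SCC of size 5.
{3, 9, 10} are all mutually reachable — one SCC of size 3.
{5, 7} are all mutually reachable — one SCC of size 2.
That gives 3 strongly connected components.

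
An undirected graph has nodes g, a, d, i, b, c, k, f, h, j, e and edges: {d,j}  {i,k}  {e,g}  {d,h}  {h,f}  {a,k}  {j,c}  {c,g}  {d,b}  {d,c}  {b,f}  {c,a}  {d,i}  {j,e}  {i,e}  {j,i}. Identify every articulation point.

d

Removing d increases the component count from 1 to 2, so d is a cut vertex.
By contrast removing h leaves 1 component; it is not a cut vertex. No other vertex is a cut vertex either.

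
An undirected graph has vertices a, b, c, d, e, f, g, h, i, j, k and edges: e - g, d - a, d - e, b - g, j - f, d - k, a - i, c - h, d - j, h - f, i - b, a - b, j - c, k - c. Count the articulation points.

Removing d increases the component count from 1 to 2, so d is a cut vertex.
By contrast removing a leaves 1 component; it is not a cut vertex. No other vertex is a cut vertex either.

1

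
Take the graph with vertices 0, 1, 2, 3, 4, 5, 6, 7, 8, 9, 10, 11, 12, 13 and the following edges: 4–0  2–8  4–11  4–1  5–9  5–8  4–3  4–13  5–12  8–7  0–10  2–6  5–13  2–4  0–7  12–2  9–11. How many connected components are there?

Starting from 0 we can reach 0, 1, 2, 3, 4, 5, 6, 7, 8, 9, 10, 11, 12, 13. That is one component of size 14.
Total: 1 component.

1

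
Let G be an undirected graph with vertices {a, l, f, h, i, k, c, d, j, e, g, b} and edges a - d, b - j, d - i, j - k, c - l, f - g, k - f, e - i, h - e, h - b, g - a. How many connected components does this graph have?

2

Starting from c we can reach c, l. That is one component of size 2.
Starting from a we can reach a, b, d, e, f, g, h, i, j, k. That is one component of size 10.
Total: 2 components.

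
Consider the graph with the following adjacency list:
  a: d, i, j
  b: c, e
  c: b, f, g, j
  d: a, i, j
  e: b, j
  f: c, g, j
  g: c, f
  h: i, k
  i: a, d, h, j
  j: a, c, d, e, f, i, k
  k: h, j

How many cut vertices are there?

1

Removing j increases the component count from 1 to 2, so j is a cut vertex.
By contrast removing f leaves 1 component; it is not a cut vertex. No other vertex is a cut vertex either.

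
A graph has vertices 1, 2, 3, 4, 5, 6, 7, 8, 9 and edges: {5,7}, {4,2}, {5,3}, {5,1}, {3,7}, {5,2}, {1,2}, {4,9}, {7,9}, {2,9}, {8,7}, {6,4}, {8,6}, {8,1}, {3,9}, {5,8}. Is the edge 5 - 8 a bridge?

No

After removing 5 - 8, the path 5-7-8 still connects them, so the edge is not a bridge.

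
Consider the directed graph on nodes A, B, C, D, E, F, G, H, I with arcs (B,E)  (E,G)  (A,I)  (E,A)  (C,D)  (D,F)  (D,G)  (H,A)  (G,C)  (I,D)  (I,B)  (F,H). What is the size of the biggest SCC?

9

{A, B, C, D, E, F, G, H, I} are all mutually reachable — one SCC of size 9.
The largest has 9 vertices.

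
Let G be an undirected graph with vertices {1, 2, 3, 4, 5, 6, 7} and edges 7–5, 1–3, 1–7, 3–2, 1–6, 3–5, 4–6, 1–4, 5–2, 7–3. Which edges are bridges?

The edges on the cycle 1-4-6-1 are not bridges since each lies on that cycle.
Every edge lies on some cycle, so there are no bridges.

none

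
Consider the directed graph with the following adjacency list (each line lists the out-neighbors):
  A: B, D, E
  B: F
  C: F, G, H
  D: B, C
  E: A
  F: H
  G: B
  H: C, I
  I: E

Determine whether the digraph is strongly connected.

From G we can reach every vertex (A, B, C, D, E, F, G, H, I), and every vertex can reach G (A, B, C, D, E, F, G, H, I). So the whole graph is one strongly connected component.

Yes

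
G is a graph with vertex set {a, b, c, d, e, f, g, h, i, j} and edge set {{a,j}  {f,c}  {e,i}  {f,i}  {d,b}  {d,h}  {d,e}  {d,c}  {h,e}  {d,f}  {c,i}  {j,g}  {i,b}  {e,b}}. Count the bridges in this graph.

The edges on the cycle d-f-c-d are not bridges since each lies on that cycle.
But removing j–g disconnects j from g; removing j–a disconnects j from a — these are bridges.
That makes 2 bridges.

2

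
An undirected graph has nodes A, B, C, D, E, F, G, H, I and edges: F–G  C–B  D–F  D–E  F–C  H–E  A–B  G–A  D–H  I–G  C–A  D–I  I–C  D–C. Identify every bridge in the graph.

The edges on the cycle D-H-E-D are not bridges since each lies on that cycle.
Every edge lies on some cycle, so there are no bridges.

none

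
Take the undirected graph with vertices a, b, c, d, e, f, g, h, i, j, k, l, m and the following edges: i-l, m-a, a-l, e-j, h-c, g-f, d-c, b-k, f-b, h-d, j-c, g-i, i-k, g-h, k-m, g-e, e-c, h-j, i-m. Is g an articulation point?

Yes

Deleting g raises the number of components from 1 to 2, so g is a cut vertex.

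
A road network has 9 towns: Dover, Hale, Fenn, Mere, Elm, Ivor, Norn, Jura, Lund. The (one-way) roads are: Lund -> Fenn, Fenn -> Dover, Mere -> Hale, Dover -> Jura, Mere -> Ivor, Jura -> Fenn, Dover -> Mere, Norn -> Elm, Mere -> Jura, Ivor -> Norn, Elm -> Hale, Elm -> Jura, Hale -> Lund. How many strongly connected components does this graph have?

1

{Elm, Fenn, Hale, Ivor, Jura, Lund, Mere, Norn, Dover} are all mutually reachable — one SCC of size 9.
That gives 1 strongly connected component.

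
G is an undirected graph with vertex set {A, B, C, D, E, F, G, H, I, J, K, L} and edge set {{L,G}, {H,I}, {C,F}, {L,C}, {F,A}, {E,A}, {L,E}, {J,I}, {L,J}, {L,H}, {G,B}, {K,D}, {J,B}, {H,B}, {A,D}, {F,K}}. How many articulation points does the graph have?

Removing L increases the component count from 1 to 2, so L is a cut vertex.
By contrast removing E leaves 1 component; it is not a cut vertex. No other vertex is a cut vertex either.

1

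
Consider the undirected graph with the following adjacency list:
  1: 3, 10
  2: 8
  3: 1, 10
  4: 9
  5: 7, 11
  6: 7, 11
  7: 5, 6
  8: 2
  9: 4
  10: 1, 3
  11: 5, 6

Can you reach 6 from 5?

Yes

From 5 we can reach 5, 6, 7, 11, which includes 6.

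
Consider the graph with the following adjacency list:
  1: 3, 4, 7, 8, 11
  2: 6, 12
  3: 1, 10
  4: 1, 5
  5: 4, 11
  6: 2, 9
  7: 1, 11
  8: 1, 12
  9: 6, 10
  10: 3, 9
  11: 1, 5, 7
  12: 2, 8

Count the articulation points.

1

Removing 1 increases the component count from 1 to 2, so 1 is a cut vertex.
By contrast removing 7 leaves 1 component; it is not a cut vertex. No other vertex is a cut vertex either.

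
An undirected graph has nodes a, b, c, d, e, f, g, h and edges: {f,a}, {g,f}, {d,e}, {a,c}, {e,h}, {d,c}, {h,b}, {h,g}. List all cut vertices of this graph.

Removing h increases the component count from 1 to 2, so h is a cut vertex.
By contrast removing b leaves 1 component; it is not a cut vertex. No other vertex is a cut vertex either.

h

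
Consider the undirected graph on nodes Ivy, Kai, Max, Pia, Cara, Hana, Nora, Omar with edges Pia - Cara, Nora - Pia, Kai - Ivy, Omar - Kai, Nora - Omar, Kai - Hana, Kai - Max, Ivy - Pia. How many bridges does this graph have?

The edges on the cycle Nora-Omar-Kai-Ivy-Pia-Nora are not bridges since each lies on that cycle.
But removing Kai - Hana disconnects Kai from Hana; removing Pia - Cara disconnects Pia from Cara; removing Kai - Max disconnects Kai from Max — these are bridges.
That makes 3 bridges.

3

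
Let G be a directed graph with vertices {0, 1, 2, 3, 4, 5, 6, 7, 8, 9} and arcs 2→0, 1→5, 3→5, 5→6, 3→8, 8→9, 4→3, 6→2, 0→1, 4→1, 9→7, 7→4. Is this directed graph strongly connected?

There is no directed path from 6 to 4, so the graph is not strongly connected.

No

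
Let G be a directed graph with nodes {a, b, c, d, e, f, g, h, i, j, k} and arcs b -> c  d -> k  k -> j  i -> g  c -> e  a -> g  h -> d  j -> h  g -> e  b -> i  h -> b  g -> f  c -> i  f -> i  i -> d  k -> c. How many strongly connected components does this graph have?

3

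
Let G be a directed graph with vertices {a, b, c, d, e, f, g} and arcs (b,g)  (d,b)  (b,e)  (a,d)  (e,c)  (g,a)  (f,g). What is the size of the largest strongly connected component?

{a, b, d, g} are all mutually reachable — one SCC of size 4.
{e} is an SCC by itself.
{f} is an SCC by itself.
{c} is an SCC by itself.
The largest has 4 vertices.

4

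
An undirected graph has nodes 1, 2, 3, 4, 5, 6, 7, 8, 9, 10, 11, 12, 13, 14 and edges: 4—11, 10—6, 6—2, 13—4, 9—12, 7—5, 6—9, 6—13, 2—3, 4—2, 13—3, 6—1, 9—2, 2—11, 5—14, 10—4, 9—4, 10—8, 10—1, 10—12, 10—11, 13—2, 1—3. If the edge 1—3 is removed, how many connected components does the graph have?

2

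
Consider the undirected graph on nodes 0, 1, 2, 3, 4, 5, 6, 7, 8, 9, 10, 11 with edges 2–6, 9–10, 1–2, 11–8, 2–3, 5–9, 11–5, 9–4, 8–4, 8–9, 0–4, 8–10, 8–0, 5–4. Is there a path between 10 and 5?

From 10 we can reach 0, 4, 5, 8, 9, 10, 11, which includes 5.

Yes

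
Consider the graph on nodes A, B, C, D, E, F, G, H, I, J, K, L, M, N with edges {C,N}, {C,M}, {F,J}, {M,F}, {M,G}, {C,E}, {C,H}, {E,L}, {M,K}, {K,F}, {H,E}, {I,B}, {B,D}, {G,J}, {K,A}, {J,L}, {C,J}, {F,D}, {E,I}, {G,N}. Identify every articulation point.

K

Removing K increases the component count from 1 to 2, so K is a cut vertex.
By contrast removing L leaves 1 component; it is not a cut vertex. No other vertex is a cut vertex either.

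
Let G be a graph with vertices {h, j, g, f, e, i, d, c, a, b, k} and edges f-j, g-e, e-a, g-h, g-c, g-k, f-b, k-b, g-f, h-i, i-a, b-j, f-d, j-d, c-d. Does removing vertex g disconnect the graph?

Yes

Deleting g raises the number of components from 1 to 2, so g is a cut vertex.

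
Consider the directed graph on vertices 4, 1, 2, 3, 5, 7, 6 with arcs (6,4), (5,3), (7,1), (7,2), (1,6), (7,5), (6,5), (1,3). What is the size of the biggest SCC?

{3} is an SCC by itself.
{4} is an SCC by itself.
{1} is an SCC by itself.
{7} is an SCC by itself.
{6} is an SCC by itself.
(and 2 more singleton SCCs)
The largest has 1 vertex.

1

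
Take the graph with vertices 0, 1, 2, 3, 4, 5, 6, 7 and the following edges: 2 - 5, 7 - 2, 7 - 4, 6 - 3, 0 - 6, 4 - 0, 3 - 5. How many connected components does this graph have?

2

1 is isolated — a component by itself.
Starting from 0 we can reach 0, 2, 3, 4, 5, 6, 7. That is one component of size 7.
Total: 2 components.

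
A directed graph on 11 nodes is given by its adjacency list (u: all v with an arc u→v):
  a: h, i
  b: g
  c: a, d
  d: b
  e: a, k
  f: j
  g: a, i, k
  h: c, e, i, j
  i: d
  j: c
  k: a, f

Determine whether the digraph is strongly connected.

Yes

From k we can reach every vertex (a, b, c, d, e, f, g, h, i, j, k), and every vertex can reach k (a, b, c, d, e, f, g, h, i, j, k). So the whole graph is one strongly connected component.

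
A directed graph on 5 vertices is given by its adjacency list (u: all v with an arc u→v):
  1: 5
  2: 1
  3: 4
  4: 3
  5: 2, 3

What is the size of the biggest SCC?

3

{1, 2, 5} are all mutually reachable — one SCC of size 3.
{3, 4} are all mutually reachable — one SCC of size 2.
The largest has 3 vertices.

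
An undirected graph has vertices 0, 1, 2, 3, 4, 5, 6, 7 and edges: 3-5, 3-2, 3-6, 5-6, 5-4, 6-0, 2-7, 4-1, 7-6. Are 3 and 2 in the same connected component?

From 3 we can reach 0, 1, 2, 3, 4, 5, 6, 7, which includes 2.

Yes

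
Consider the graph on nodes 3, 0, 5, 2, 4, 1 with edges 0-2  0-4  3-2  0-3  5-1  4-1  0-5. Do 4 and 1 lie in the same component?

Yes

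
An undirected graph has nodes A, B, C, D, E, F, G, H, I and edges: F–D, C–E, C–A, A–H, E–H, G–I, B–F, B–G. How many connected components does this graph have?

Starting from A we can reach A, C, E, H. That is one component of size 4.
Starting from B we can reach B, D, F, G, I. That is one component of size 5.
Total: 2 components.

2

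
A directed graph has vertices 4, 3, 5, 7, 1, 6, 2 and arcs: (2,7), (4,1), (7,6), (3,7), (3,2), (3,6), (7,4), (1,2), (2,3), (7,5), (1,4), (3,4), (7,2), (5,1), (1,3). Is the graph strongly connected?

There is no directed path from 6 to 1, so the graph is not strongly connected.

No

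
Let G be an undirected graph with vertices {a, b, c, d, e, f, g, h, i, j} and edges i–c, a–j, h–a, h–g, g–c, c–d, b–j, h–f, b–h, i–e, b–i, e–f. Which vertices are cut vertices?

c

Removing c increases the component count from 1 to 2, so c is a cut vertex.
By contrast removing f leaves 1 component; it is not a cut vertex. No other vertex is a cut vertex either.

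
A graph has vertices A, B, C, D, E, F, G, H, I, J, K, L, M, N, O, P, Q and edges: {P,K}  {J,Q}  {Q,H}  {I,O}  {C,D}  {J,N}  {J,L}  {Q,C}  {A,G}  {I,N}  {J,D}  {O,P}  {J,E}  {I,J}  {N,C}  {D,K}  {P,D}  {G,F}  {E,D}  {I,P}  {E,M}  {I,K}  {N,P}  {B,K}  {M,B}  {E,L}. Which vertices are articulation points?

Removing G increases the component count from 2 to 3, so G is a cut vertex.
Removing Q increases the component count from 2 to 3, so Q is a cut vertex.
By contrast removing O leaves 2 components; it is not a cut vertex. No other vertex is a cut vertex either.

G, Q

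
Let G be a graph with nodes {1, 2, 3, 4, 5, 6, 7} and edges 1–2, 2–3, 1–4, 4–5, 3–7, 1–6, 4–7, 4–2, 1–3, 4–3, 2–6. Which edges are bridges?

4-5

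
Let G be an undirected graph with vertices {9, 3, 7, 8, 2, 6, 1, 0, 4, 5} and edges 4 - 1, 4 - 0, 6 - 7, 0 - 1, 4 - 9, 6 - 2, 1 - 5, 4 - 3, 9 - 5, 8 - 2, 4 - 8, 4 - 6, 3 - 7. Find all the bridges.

none

The edges on the cycle 4-9-5-1-4 are not bridges since each lies on that cycle.
Every edge lies on some cycle, so there are no bridges.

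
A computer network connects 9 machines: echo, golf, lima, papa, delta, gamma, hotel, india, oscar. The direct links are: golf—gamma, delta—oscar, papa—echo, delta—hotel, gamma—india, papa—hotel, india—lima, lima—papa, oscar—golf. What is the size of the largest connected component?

Starting from echo we can reach echo, golf, lima, papa, delta, gamma, hotel, india, oscar. That is one component of size 9.
The largest has 9 vertices.

9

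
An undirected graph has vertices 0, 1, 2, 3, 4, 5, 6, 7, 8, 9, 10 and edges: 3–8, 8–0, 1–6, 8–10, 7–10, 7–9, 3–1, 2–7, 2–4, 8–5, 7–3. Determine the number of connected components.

Starting from 0 we can reach 0, 1, 2, 3, 4, 5, 6, 7, 8, 9, 10. That is one component of size 11.
Total: 1 component.

1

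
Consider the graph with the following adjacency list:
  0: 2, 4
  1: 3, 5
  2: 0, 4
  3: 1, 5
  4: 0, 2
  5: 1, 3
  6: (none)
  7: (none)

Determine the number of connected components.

6 is isolated — a component by itself.
7 is isolated — a component by itself.
Starting from 1 we can reach 1, 3, 5. That is one component of size 3.
Starting from 0 we can reach 0, 2, 4. That is one component of size 3.
Total: 4 components.

4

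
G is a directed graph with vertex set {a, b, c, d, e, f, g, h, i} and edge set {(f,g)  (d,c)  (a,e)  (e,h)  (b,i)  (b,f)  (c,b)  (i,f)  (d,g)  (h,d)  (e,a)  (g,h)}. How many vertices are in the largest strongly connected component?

7

{b, c, d, f, g, h, i} are all mutually reachable — one SCC of size 7.
{a, e} are all mutually reachable — one SCC of size 2.
The largest has 7 vertices.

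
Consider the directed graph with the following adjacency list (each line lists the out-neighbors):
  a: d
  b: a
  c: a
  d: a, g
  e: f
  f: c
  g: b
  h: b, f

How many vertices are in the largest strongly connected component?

4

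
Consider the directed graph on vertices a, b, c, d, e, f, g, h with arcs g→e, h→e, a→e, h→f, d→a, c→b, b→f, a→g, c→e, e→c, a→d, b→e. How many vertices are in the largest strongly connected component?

{b, c, e} are all mutually reachable — one SCC of size 3.
{a, d} are all mutually reachable — one SCC of size 2.
{g} is an SCC by itself.
{f} is an SCC by itself.
{h} is an SCC by itself.
The largest has 3 vertices.

3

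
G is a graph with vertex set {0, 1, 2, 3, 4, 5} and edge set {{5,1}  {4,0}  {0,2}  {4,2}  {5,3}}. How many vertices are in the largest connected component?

3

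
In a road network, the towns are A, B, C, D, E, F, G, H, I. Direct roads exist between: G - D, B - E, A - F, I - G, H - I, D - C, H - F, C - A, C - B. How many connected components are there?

1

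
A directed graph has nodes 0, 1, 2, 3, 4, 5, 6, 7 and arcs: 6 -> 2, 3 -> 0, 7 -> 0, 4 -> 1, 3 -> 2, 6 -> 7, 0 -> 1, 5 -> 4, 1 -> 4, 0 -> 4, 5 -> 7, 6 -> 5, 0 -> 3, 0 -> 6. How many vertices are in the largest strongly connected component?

5

{0, 3, 5, 6, 7} are all mutually reachable — one SCC of size 5.
{1, 4} are all mutually reachable — one SCC of size 2.
{2} is an SCC by itself.
The largest has 5 vertices.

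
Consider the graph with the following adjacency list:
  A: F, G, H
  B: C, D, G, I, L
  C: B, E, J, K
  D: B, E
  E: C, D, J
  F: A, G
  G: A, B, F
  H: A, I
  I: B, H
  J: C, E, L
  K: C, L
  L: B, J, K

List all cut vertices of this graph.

B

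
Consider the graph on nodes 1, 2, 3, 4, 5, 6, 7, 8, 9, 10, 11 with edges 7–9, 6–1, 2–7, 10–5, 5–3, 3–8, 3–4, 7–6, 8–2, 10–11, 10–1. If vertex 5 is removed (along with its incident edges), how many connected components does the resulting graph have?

1

With 5 gone, the remaining components are: {1, 2, 3, 4, 6, 7, 8, 9, 10, 11}.
That is 1 component.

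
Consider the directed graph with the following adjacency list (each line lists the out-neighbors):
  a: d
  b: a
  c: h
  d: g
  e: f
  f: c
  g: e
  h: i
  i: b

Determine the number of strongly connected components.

{a, b, c, d, e, f, g, h, i} are all mutually reachable — one SCC of size 9.
That gives 1 strongly connected component.

1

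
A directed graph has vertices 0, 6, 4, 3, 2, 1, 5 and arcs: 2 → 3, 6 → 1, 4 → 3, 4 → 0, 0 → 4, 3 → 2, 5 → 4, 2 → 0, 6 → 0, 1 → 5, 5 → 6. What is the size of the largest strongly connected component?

4

{0, 2, 3, 4} are all mutually reachable — one SCC of size 4.
{1, 5, 6} are all mutually reachable — one SCC of size 3.
The largest has 4 vertices.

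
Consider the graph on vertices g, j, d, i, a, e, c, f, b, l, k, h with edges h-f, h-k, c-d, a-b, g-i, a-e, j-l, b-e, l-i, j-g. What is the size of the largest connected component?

4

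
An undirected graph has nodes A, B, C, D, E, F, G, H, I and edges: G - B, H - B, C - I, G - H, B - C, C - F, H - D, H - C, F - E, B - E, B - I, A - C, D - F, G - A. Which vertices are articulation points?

Removing E, for instance, still leaves 1 component. No single vertex removal increases the component count — the graph has no articulation points.

none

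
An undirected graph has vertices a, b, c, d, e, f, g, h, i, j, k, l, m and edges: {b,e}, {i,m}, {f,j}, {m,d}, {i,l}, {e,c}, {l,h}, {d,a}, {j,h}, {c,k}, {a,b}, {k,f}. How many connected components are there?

g is isolated — a component by itself.
Starting from a we can reach a, b, c, d, e, f, h, i, j, k, l, m. That is one component of size 12.
Total: 2 components.

2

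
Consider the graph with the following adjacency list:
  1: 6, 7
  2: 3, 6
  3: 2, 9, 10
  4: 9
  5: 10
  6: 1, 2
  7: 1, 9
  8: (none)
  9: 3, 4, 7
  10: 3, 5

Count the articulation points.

3

Removing 3 increases the component count from 2 to 3, so 3 is a cut vertex.
Removing 9 increases the component count from 2 to 3, so 9 is a cut vertex.
Removing 10 increases the component count from 2 to 3, so 10 is a cut vertex.
By contrast removing 1 leaves 2 components; it is not a cut vertex. No other vertex is a cut vertex either.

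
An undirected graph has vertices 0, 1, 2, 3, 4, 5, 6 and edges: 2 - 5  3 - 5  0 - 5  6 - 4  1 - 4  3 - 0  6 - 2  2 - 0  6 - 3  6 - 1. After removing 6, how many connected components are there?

2

With 6 gone, the remaining components are: {1, 4}; {0, 2, 3, 5}.
That is 2 components.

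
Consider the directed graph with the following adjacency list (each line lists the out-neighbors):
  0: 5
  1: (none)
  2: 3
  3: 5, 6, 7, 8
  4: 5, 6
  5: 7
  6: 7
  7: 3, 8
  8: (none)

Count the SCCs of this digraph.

6

{3, 5, 6, 7} are all mutually reachable — one SCC of size 4.
{0} is an SCC by itself.
{1} is an SCC by itself.
{8} is an SCC by itself.
{2} is an SCC by itself.
(and 1 more singleton SCC)
That gives 6 strongly connected components.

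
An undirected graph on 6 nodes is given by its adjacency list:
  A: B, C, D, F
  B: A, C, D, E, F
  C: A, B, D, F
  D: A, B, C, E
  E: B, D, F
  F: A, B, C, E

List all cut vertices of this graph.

Removing F, for instance, still leaves 1 component. No single vertex removal increases the component count — the graph has no articulation points.

none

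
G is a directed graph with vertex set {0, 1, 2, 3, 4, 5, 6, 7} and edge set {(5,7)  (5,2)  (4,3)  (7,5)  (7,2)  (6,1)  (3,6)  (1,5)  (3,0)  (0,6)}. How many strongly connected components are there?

7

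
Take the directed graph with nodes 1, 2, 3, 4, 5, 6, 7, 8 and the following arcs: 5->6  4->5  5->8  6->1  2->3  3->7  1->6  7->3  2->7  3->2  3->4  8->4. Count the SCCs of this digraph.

3

{4, 5, 8} are all mutually reachable — one SCC of size 3.
{2, 3, 7} are all mutually reachable — one SCC of size 3.
{1, 6} are all mutually reachable — one SCC of size 2.
That gives 3 strongly connected components.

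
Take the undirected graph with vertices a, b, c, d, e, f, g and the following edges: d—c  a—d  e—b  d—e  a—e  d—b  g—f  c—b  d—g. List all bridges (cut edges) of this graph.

d-g, f-g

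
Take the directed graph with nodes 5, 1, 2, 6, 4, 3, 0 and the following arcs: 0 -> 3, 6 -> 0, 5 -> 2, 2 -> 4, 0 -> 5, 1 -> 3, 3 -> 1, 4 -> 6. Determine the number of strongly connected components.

{0, 2, 4, 5, 6} are all mutually reachable — one SCC of size 5.
{1, 3} are all mutually reachable — one SCC of size 2.
That gives 2 strongly connected components.

2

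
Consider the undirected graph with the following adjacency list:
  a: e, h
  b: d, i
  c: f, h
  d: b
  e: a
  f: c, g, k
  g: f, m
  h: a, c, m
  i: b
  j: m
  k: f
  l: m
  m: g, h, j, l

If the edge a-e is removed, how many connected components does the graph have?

3

Before removal there are 2 components.
a-e is a bridge — removing it separates a's side from e's side.
After removal: 3 components.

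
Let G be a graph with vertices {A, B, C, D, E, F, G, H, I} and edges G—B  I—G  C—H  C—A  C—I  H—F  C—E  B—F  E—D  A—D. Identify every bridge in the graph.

The edges on the cycle C-A-D-E-C are not bridges since each lies on that cycle.
Every edge lies on some cycle, so there are no bridges.

none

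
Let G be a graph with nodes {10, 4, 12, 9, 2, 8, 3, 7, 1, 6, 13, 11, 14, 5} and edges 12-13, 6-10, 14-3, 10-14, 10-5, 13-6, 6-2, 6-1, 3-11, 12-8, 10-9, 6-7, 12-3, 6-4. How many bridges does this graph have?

The edges on the cycle 12-13-6-10-14-3-12 are not bridges since each lies on that cycle.
But removing 6-2 disconnects 6 from 2; removing 5-10 disconnects 5 from 10; removing 6-4 disconnects 6 from 4; removing 10-9 disconnects 10 from 9 — these are bridges.
In total 8 edges are bridges.

8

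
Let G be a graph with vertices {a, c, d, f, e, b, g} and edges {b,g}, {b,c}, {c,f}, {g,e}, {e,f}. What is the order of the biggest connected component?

5

a is isolated — a component by itself.
d is isolated — a component by itself.
Starting from b we can reach b, c, e, f, g. That is one component of size 5.
The largest has 5 vertices.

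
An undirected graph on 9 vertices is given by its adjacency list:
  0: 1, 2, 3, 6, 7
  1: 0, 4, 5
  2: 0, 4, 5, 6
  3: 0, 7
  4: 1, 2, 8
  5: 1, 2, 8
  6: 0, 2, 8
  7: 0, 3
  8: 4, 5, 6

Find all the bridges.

none

The edges on the cycle 0-7-3-0 are not bridges since each lies on that cycle.
Every edge lies on some cycle, so there are no bridges.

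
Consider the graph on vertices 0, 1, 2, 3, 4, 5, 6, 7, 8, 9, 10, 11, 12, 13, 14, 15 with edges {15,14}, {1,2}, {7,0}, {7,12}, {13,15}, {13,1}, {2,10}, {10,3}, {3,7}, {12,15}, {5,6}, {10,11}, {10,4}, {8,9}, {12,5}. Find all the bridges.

0-7, 10-11, 10-4, 12-5, 14-15, 5-6, 8-9

The edges on the cycle 13-1-2-10-3-7-12-15-13 are not bridges since each lies on that cycle.
But removing 4-10 disconnects 4 from 10; removing 5-12 disconnects 5 from 12; removing 0-7 disconnects 0 from 7; removing 5-6 disconnects 5 from 6 — these are bridges.
In total 7 edges are bridges.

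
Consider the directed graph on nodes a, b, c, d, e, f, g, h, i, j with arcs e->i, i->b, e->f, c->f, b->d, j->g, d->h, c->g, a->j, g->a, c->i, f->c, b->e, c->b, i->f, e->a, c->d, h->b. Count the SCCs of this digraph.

2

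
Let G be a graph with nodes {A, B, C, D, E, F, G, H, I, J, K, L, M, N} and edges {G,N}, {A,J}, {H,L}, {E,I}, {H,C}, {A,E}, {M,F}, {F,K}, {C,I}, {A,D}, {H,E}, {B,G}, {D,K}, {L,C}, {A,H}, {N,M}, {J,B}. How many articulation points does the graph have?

1

Removing A increases the component count from 1 to 2, so A is a cut vertex.
By contrast removing C leaves 1 component; it is not a cut vertex. No other vertex is a cut vertex either.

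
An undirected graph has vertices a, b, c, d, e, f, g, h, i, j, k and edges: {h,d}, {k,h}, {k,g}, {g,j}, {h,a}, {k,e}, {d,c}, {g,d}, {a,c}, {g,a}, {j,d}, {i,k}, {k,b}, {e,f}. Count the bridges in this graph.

4

The edges on the cycle k-g-j-d-c-a-h-k are not bridges since each lies on that cycle.
But removing k—i disconnects k from i; removing e—f disconnects e from f; removing k—e disconnects k from e; removing k—b disconnects k from b — these are bridges.
That makes 4 bridges.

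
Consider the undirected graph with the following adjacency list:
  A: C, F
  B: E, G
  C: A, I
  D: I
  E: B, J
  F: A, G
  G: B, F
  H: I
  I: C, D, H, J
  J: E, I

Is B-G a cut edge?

No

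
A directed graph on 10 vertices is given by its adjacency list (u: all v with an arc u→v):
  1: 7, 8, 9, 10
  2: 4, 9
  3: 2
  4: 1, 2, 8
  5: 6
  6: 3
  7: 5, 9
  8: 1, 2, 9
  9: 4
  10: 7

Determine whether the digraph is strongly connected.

Yes

From 7 we can reach every vertex (1, 2, 3, 4, 5, 6, 7, 8, 9, 10), and every vertex can reach 7 (1, 2, 3, 4, 5, 6, 7, 8, 9, 10). So the whole graph is one strongly connected component.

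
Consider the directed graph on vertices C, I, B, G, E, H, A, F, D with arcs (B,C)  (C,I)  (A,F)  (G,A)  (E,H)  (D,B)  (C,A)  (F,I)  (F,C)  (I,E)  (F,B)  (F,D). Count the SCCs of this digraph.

5

{A, B, C, D, F} are all mutually reachable — one SCC of size 5.
{E} is an SCC by itself.
{H} is an SCC by itself.
{I} is an SCC by itself.
{G} is an SCC by itself.
That gives 5 strongly connected components.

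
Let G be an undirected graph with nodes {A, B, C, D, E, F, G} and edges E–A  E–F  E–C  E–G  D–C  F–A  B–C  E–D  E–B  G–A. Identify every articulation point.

E

Removing E increases the component count from 1 to 2, so E is a cut vertex.
By contrast removing D leaves 1 component; it is not a cut vertex. No other vertex is a cut vertex either.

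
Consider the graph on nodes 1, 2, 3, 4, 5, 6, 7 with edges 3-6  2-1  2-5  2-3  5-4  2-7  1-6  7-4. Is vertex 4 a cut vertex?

No

Deleting 4 leaves 1 component (was 1) (its neighbors 5, 7 remain connected to each other), so 4 is not a cut vertex.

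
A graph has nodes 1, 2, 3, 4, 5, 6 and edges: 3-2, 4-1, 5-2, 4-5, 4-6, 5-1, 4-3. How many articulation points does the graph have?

Removing 4 increases the component count from 1 to 2, so 4 is a cut vertex.
By contrast removing 5 leaves 1 component; it is not a cut vertex. No other vertex is a cut vertex either.

1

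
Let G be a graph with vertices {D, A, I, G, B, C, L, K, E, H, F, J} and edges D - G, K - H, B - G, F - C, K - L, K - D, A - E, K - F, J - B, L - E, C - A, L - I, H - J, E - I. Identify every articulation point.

K

Removing K increases the component count from 1 to 2, so K is a cut vertex.
By contrast removing F leaves 1 component; it is not a cut vertex. No other vertex is a cut vertex either.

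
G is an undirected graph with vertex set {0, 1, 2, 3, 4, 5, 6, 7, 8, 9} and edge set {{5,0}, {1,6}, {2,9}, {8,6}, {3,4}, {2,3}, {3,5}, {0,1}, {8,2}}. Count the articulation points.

Removing 2 increases the component count from 2 to 3, so 2 is a cut vertex.
Removing 3 increases the component count from 2 to 3, so 3 is a cut vertex.
By contrast removing 8 leaves 2 components; it is not a cut vertex. No other vertex is a cut vertex either.

2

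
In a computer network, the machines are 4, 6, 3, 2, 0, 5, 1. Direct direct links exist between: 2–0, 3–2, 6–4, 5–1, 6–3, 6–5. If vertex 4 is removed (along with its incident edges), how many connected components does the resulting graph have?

With 4 gone, the remaining components are: {0, 1, 2, 3, 5, 6}.
That is 1 component.

1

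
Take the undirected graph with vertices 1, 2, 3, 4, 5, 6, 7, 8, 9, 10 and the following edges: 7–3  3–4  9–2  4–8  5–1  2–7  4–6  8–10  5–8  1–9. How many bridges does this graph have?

2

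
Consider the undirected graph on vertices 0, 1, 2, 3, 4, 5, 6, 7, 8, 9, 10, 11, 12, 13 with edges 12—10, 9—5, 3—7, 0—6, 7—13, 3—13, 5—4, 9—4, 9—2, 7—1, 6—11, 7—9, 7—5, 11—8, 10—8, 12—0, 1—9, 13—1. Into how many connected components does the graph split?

2

Starting from 0 we can reach 0, 6, 8, 10, 11, 12. That is one component of size 6.
Starting from 1 we can reach 1, 2, 3, 4, 5, 7, 9, 13. That is one component of size 8.
Total: 2 components.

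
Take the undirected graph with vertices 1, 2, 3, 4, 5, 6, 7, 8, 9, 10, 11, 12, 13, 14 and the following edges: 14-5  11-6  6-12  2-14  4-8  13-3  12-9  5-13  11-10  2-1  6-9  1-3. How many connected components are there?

4

7 is isolated — a component by itself.
Starting from 4 we can reach 4, 8. That is one component of size 2.
Starting from 6 we can reach 6, 9, 10, 11, 12. That is one component of size 5.
Starting from 1 we can reach 1, 2, 3, 5, 13, 14. That is one component of size 6.
Total: 4 components.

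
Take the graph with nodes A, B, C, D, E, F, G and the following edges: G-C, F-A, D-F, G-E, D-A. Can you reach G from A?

No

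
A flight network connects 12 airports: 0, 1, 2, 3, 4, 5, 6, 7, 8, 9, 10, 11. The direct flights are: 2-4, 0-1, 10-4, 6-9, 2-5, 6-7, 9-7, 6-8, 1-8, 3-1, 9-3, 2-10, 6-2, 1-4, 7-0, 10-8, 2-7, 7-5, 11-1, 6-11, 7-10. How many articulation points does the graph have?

0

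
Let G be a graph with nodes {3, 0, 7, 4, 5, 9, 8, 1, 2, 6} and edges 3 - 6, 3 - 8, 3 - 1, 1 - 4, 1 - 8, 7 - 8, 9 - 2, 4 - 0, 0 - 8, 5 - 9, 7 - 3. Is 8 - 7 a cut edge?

No

After removing 8 - 7, the path 8-3-7 still connects them, so the edge is not a bridge.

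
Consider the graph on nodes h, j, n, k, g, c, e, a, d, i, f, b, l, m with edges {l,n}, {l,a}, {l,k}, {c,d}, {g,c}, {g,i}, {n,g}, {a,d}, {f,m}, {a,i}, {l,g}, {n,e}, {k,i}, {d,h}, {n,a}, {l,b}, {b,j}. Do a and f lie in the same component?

The component containing a is {a, b, c, d, e, g, h, i, j, k, l, n}, and f is not in it.

No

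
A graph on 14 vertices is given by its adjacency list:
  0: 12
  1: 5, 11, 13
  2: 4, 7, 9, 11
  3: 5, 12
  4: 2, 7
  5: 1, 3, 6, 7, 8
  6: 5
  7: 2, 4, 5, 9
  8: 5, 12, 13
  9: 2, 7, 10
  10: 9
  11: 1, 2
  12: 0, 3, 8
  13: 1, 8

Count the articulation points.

Removing 5 increases the component count from 1 to 2, so 5 is a cut vertex.
Removing 9 increases the component count from 1 to 2, so 9 is a cut vertex.
Removing 12 increases the component count from 1 to 2, so 12 is a cut vertex.
By contrast removing 3 leaves 1 component; it is not a cut vertex. No other vertex is a cut vertex either.

3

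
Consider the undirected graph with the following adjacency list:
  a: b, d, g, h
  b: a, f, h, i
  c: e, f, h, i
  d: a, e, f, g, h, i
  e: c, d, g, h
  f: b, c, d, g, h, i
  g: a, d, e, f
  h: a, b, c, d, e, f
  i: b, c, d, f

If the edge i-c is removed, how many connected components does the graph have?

1

i and c are still connected via i-f-c, so the component count stays at 1.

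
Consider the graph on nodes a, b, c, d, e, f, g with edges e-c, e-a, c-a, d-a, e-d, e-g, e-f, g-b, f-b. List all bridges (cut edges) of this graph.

The edges on the cycle e-f-b-g-e are not bridges since each lies on that cycle.
Every edge lies on some cycle, so there are no bridges.

none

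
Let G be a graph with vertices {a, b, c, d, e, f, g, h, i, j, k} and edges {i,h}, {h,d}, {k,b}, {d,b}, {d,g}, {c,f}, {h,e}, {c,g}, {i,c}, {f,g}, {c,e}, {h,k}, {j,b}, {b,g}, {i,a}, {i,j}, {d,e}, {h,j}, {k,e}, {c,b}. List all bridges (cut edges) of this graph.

The edges on the cycle h-d-b-k-h are not bridges since each lies on that cycle.
But removing i-a disconnects i from a — this is a bridge.

a-i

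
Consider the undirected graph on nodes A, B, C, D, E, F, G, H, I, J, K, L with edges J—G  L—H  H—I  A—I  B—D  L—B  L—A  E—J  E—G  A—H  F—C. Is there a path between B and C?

No

The component containing B is {A, B, D, H, I, L}, and C is not in it.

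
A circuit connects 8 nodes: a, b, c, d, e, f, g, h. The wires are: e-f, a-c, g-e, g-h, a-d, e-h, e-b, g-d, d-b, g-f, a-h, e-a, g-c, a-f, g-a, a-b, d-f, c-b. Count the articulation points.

Removing d, for instance, still leaves 1 component. No single vertex removal increases the component count — the graph has no articulation points.

0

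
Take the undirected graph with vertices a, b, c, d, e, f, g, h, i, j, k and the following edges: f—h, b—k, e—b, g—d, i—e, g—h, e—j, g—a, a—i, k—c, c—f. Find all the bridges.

d-g, e-j

The edges on the cycle g-a-i-e-b-k-c-f-h-g are not bridges since each lies on that cycle.
But removing j—e disconnects j from e; removing g—d disconnects g from d — these are bridges.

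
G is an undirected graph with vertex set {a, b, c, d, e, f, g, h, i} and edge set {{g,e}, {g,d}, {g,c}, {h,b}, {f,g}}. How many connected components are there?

4

i is isolated — a component by itself.
a is isolated — a component by itself.
Starting from b we can reach b, h. That is one component of size 2.
Starting from c we can reach c, d, e, f, g. That is one component of size 5.
Total: 4 components.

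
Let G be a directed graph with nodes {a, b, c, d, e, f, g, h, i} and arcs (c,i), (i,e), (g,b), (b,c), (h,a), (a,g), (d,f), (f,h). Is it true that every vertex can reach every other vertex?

No

There is no directed path from c to g, so the graph is not strongly connected.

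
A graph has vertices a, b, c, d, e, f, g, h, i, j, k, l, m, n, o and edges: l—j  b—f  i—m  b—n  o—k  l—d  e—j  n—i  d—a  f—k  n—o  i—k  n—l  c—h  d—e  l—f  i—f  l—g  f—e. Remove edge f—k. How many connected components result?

2

f and k are still connected via f-i-k, so the component count stays at 2.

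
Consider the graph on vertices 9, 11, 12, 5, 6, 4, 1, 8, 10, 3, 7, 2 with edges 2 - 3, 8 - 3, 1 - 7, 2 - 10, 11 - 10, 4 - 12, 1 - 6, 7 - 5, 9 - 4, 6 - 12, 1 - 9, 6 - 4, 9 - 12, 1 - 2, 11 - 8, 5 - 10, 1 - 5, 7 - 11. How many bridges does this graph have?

0

The edges on the cycle 6-4-12-6 are not bridges since each lies on that cycle.
Every edge lies on some cycle, so there are no bridges.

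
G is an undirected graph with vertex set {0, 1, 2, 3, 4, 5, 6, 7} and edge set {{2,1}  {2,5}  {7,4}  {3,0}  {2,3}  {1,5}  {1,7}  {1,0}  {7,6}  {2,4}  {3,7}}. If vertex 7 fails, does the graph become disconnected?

Deleting 7 raises the number of components from 1 to 2, so 7 is a cut vertex.

Yes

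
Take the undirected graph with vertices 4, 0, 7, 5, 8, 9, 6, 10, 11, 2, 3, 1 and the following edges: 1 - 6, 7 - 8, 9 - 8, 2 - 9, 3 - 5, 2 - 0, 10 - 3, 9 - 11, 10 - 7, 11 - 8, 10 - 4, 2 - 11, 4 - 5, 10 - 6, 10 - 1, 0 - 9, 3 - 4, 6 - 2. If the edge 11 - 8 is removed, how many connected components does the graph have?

11 and 8 are still connected via 11-9-8, so the component count stays at 1.

1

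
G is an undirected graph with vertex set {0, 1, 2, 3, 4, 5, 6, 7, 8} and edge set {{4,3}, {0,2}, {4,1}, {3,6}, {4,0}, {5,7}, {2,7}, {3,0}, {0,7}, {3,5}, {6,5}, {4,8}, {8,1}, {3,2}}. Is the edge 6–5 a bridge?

No

After removing 6–5, the path 6-3-5 still connects them, so the edge is not a bridge.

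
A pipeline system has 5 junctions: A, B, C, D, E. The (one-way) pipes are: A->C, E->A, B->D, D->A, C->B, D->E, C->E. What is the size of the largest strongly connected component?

{A, B, C, D, E} are all mutually reachable — one SCC of size 5.
The largest has 5 vertices.

5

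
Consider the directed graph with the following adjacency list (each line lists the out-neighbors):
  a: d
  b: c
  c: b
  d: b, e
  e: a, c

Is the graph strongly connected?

No

There is no directed path from b to e, so the graph is not strongly connected.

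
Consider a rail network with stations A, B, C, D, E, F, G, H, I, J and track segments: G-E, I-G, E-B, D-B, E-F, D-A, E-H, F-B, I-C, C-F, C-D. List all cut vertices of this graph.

D, E

Removing D increases the component count from 2 to 3, so D is a cut vertex.
Removing E increases the component count from 2 to 3, so E is a cut vertex.
By contrast removing A leaves 2 components; it is not a cut vertex. No other vertex is a cut vertex either.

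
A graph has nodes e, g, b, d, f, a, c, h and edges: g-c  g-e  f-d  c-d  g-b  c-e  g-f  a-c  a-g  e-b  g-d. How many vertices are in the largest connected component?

h is isolated — a component by itself.
Starting from a we can reach a, b, c, d, e, f, g. That is one component of size 7.
The largest has 7 vertices.

7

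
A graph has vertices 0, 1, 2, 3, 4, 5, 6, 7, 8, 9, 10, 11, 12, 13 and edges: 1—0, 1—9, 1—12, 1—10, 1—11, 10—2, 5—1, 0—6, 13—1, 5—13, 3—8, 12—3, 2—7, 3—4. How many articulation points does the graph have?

6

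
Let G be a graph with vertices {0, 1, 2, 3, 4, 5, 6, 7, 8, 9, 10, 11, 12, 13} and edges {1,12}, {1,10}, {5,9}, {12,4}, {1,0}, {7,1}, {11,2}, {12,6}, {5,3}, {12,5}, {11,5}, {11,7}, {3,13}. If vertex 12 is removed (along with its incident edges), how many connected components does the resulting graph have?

With 12 gone, the remaining components are: {4}; {6}; {8}; {0, 1, 2, 3, 5, 7, 9, 10, 11, 13}.
That is 4 components.

4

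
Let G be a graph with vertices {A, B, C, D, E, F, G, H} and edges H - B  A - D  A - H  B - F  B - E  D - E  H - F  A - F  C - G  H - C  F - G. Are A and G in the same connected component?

From A we can reach A, B, C, D, E, F, G, H, which includes G.

Yes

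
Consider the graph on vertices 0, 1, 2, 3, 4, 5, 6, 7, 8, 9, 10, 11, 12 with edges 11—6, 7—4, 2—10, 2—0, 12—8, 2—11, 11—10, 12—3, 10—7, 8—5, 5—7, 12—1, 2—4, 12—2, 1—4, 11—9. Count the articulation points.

3

Removing 2 increases the component count from 1 to 2, so 2 is a cut vertex.
Removing 11 increases the component count from 1 to 3, so 11 is a cut vertex.
Removing 12 increases the component count from 1 to 2, so 12 is a cut vertex.
By contrast removing 10 leaves 1 component; it is not a cut vertex. No other vertex is a cut vertex either.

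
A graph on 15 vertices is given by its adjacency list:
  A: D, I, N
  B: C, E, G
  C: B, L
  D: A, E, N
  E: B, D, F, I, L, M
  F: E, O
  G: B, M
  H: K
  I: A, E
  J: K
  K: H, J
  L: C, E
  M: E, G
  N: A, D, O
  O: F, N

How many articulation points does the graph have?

Removing E increases the component count from 2 to 3, so E is a cut vertex.
Removing K increases the component count from 2 to 3, so K is a cut vertex.
By contrast removing L leaves 2 components; it is not a cut vertex. No other vertex is a cut vertex either.

2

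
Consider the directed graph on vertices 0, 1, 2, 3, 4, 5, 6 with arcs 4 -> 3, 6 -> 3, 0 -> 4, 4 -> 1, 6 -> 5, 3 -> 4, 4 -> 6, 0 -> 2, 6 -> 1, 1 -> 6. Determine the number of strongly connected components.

4

{1, 3, 4, 6} are all mutually reachable — one SCC of size 4.
{2} is an SCC by itself.
{0} is an SCC by itself.
{5} is an SCC by itself.
That gives 4 strongly connected components.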